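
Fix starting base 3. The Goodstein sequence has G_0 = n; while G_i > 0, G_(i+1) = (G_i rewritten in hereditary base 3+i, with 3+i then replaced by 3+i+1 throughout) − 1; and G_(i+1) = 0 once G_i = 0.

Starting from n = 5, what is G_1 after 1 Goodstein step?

base 3: 5 = 3 + 2; at 4: 4 + 2 = 6; next = 5
base 4: 5 = 4 + 1; at 5: 5 + 1 = 6; next = 5

5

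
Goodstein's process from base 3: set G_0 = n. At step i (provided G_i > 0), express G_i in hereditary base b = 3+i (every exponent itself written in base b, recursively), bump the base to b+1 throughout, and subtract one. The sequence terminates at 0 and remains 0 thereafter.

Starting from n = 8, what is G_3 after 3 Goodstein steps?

11

[0] 8 ≡ 2·3 + 2 (base 3). Lift 4: 10. −1: 9.
[1] 9 ≡ 2·4 + 1 (base 4). Lift 5: 11. −1: 10.
[2] 10 ≡ 2·5 (base 5). Lift 6: 12. −1: 11.
[3] 11 ≡ 6 + 5 (base 6). Lift 7: 12. −1: 11.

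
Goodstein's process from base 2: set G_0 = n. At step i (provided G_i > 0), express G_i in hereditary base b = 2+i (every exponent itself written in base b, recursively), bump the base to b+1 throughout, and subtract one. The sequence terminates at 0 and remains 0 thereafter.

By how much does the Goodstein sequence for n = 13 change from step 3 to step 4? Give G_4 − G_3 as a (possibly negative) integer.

i=0: 13 = 2^(2 + 1) + 2^2 + 1 (b=2); 2→3: 3^(3 + 1) + 3^3 + 1 = 109; 109−1 = 108
i=1: 108 = 3^(3 + 1) + 3^3 (b=3); 3→4: 4^(4 + 1) + 4^4 = 1280; 1280−1 = 1279
i=2: 1279 = 4^(4 + 1) + 3·4^3 + 3·4^2 + 3·4 + 3 (b=4); 4→5: 5^(5 + 1) + 3·5^3 + 3·5^2 + 3·5 + 3 = 16093; 16093−1 = 16092
i=3: 16092 = 5^(5 + 1) + 3·5^3 + 3·5^2 + 3·5 + 2 (b=5); 5→6: 6^(6 + 1) + 3·6^3 + 3·6^2 + 3·6 + 2 = 280712; 280712−1 = 280711

264619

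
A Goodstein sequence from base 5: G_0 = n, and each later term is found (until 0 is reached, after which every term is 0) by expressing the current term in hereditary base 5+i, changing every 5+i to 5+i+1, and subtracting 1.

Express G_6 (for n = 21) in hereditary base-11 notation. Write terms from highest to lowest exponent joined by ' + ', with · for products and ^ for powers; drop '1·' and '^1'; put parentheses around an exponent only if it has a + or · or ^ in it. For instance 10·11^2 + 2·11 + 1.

G_0 = 21. HB_5(21) = 4·5 + 1. Bump = 25. G_1 = 24.
G_1 = 24. HB_6(24) = 4·6. Bump = 28. G_2 = 27.
G_2 = 27. HB_7(27) = 3·7 + 6. Bump = 30. G_3 = 29.
G_3 = 29. HB_8(29) = 3·8 + 5. Bump = 32. G_4 = 31.
G_4 = 31. HB_9(31) = 3·9 + 4. Bump = 34. G_5 = 33.
G_5 = 33. HB_10(33) = 3·10 + 3. Bump = 36. G_6 = 35.
G_6 = 35. HB_11(35) = 3·11 + 2. Bump = 38. G_7 = 37.

3·11 + 2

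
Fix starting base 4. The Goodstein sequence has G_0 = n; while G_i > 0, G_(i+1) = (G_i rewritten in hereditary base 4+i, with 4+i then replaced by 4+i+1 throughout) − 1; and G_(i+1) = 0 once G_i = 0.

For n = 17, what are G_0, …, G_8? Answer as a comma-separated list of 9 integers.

17, 25, 35, 39, 43, 47, 51, 55, 59

i=0: 17 = 4^2 + 1 (b=4); 4→5: 5^2 + 1 = 26; 26−1 = 25
i=1: 25 = 5^2 (b=5); 5→6: 6^2 = 36; 36−1 = 35
i=2: 35 = 5·6 + 5 (b=6); 6→7: 5·7 + 5 = 40; 40−1 = 39
i=3: 39 = 5·7 + 4 (b=7); 7→8: 5·8 + 4 = 44; 44−1 = 43
i=4: 43 = 5·8 + 3 (b=8); 8→9: 5·9 + 3 = 48; 48−1 = 47
i=5: 47 = 5·9 + 2 (b=9); 9→10: 5·10 + 2 = 52; 52−1 = 51
i=6: 51 = 5·10 + 1 (b=10); 10→11: 5·11 + 1 = 56; 56−1 = 55
i=7: 55 = 5·11 (b=11); 11→12: 5·12 = 60; 60−1 = 59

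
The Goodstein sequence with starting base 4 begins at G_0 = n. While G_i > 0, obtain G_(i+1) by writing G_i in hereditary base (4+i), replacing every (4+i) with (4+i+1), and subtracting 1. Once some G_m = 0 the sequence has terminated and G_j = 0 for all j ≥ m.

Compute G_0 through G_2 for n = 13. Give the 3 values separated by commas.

[0] 13 ≡ 3·4 + 1 (base 4). Lift 5: 16. −1: 15.
[1] 15 ≡ 3·5 (base 5). Lift 6: 18. −1: 17.

13, 15, 17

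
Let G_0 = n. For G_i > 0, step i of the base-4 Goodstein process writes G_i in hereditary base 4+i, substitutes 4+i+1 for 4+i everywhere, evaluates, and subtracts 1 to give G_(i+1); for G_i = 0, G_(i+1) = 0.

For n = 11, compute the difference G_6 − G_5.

0

G_0=11  [base 4] 2·4 + 3  →[4↦5]→  2·5 + 3 = 13  −1 ⇒ G_1=12
G_1=12  [base 5] 2·5 + 2  →[5↦6]→  2·6 + 2 = 14  −1 ⇒ G_2=13
G_2=13  [base 6] 2·6 + 1  →[6↦7]→  2·7 + 1 = 15  −1 ⇒ G_3=14
G_3=14  [base 7] 2·7  →[7↦8]→  2·8 = 16  −1 ⇒ G_4=15
G_4=15  [base 8] 8 + 7  →[8↦9]→  9 + 7 = 16  −1 ⇒ G_5=15
G_5=15  [base 9] 9 + 6  →[9↦10]→  10 + 6 = 16  −1 ⇒ G_6=15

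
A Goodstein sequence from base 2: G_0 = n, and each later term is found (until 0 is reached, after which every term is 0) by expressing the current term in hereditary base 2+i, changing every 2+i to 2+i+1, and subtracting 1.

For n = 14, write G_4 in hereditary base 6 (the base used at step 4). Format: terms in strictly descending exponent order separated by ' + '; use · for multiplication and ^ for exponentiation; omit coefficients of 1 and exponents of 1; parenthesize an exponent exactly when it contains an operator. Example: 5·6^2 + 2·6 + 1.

G_0 = 14. HB_2(14) = 2^(2 + 1) + 2^2 + 2. Bump = 111. G_1 = 110.
G_1 = 110. HB_3(110) = 3^(3 + 1) + 3^3 + 2. Bump = 1282. G_2 = 1281.
G_2 = 1281. HB_4(1281) = 4^(4 + 1) + 4^4 + 1. Bump = 18751. G_3 = 18750.
G_3 = 18750. HB_5(18750) = 5^(5 + 1) + 5^5. Bump = 326592. G_4 = 326591.
G_4 = 326591. HB_6(326591) = 6^(6 + 1) + 5·6^5 + 5·6^4 + 5·6^3 + 5·6^2 + 5·6 + 5. Bump = 5862841. G_5 = 5862840.

6^(6 + 1) + 5·6^5 + 5·6^4 + 5·6^3 + 5·6^2 + 5·6 + 5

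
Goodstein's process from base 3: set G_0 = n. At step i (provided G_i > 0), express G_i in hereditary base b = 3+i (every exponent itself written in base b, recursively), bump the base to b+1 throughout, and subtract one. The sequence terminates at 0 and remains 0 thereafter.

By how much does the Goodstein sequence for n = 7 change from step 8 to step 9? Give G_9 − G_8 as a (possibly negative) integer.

7 —HB3→ 2·3 + 1 —bump→ 2·4 + 1 = 9 —(−1)→ 8
8 —HB4→ 2·4 —bump→ 2·5 = 10 —(−1)→ 9
9 —HB5→ 5 + 4 —bump→ 6 + 4 = 10 —(−1)→ 9
9 —HB6→ 6 + 3 —bump→ 7 + 3 = 10 —(−1)→ 9
9 —HB7→ 7 + 2 —bump→ 8 + 2 = 10 —(−1)→ 9
9 —HB8→ 8 + 1 —bump→ 9 + 1 = 10 —(−1)→ 9
9 —HB9→ 9 —bump→ 10 = 10 —(−1)→ 9
9 —HB10→ 9 —bump→ 9 = 9 —(−1)→ 8
8 —HB11→ 8 —bump→ 8 = 8 —(−1)→ 7

-1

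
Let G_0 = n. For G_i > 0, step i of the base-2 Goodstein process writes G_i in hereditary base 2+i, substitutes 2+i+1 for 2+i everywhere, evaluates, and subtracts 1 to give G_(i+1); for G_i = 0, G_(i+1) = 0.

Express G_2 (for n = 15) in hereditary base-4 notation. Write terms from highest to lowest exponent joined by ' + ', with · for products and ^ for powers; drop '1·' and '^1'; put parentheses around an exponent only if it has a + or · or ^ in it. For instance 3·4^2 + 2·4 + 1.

4^(4 + 1) + 4^4 + 3

15 —HB2→ 2^(2 + 1) + 2^2 + 2 + 1 —bump→ 3^(3 + 1) + 3^3 + 3 + 1 = 112 —(−1)→ 111
111 —HB3→ 3^(3 + 1) + 3^3 + 3 —bump→ 4^(4 + 1) + 4^4 + 4 = 1284 —(−1)→ 1283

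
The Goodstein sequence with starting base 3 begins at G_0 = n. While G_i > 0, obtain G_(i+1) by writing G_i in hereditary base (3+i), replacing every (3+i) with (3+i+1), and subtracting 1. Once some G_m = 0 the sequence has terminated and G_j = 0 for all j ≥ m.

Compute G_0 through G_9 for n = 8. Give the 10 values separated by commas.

[0] 8 ≡ 2·3 + 2 (base 3). Lift 4: 10. −1: 9.
[1] 9 ≡ 2·4 + 1 (base 4). Lift 5: 11. −1: 10.
[2] 10 ≡ 2·5 (base 5). Lift 6: 12. −1: 11.
[3] 11 ≡ 6 + 5 (base 6). Lift 7: 12. −1: 11.
[4] 11 ≡ 7 + 4 (base 7). Lift 8: 12. −1: 11.
[5] 11 ≡ 8 + 3 (base 8). Lift 9: 12. −1: 11.
[6] 11 ≡ 9 + 2 (base 9). Lift 10: 12. −1: 11.
[7] 11 ≡ 10 + 1 (base 10). Lift 11: 12. −1: 11.
[8] 11 ≡ 11 (base 11). Lift 12: 12. −1: 11.

8, 9, 10, 11, 11, 11, 11, 11, 11, 11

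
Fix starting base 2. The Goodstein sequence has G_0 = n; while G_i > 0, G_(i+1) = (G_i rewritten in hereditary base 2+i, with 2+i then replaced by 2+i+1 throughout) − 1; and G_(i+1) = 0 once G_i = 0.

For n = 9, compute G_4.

140743

i=0: 9 = 2^(2 + 1) + 1 (b=2); 2→3: 3^(3 + 1) + 1 = 82; 82−1 = 81
i=1: 81 = 3^(3 + 1) (b=3); 3→4: 4^(4 + 1) = 1024; 1024−1 = 1023
i=2: 1023 = 3·4^4 + 3·4^3 + 3·4^2 + 3·4 + 3 (b=4); 4→5: 3·5^5 + 3·5^3 + 3·5^2 + 3·5 + 3 = 9843; 9843−1 = 9842
i=3: 9842 = 3·5^5 + 3·5^3 + 3·5^2 + 3·5 + 2 (b=5); 5→6: 3·6^6 + 3·6^3 + 3·6^2 + 3·6 + 2 = 140744; 140744−1 = 140743
i=4: 140743 = 3·6^6 + 3·6^3 + 3·6^2 + 3·6 + 1 (b=6); 6→7: 3·7^7 + 3·7^3 + 3·7^2 + 3·7 + 1 = 2471827; 2471827−1 = 2471826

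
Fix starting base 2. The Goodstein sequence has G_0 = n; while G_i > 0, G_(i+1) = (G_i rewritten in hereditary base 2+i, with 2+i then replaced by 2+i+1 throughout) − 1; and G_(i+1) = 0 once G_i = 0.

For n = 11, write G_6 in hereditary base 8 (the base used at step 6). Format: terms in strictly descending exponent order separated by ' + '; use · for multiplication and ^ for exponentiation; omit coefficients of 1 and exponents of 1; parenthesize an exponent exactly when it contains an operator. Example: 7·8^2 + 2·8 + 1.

G_0=11  [base 2] 2^(2 + 1) + 2 + 1  →[2↦3]→  3^(3 + 1) + 3 + 1 = 85  −1 ⇒ G_1=84
G_1=84  [base 3] 3^(3 + 1) + 3  →[3↦4]→  4^(4 + 1) + 4 = 1028  −1 ⇒ G_2=1027
G_2=1027  [base 4] 4^(4 + 1) + 3  →[4↦5]→  5^(5 + 1) + 3 = 15628  −1 ⇒ G_3=15627
G_3=15627  [base 5] 5^(5 + 1) + 2  →[5↦6]→  6^(6 + 1) + 2 = 279938  −1 ⇒ G_4=279937
G_4=279937  [base 6] 6^(6 + 1) + 1  →[6↦7]→  7^(7 + 1) + 1 = 5764802  −1 ⇒ G_5=5764801
G_5=5764801  [base 7] 7^(7 + 1)  →[7↦8]→  8^(8 + 1) = 134217728  −1 ⇒ G_6=134217727
G_6=134217727  [base 8] 7·8^8 + 7·8^7 + 7·8^6 + 7·8^5 + 7·8^4 + 7·8^3 + 7·8^2 + 7·8 + 7  →[8↦9]→  7·9^9 + 7·9^7 + 7·9^6 + 7·9^5 + 7·9^4 + 7·9^3 + 7·9^2 + 7·9 + 7 = 2749609303  −1 ⇒ G_7=2749609302

7·8^8 + 7·8^7 + 7·8^6 + 7·8^5 + 7·8^4 + 7·8^3 + 7·8^2 + 7·8 + 7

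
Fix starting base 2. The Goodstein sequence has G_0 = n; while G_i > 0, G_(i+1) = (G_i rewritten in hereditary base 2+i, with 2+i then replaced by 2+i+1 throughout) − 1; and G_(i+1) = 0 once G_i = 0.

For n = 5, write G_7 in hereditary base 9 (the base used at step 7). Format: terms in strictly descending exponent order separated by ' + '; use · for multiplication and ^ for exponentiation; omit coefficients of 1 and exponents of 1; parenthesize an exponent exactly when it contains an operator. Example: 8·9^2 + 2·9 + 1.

[0] 5 ≡ 2^2 + 1 (base 2). Lift 3: 28. −1: 27.
[1] 27 ≡ 3^3 (base 3). Lift 4: 256. −1: 255.
[2] 255 ≡ 3·4^3 + 3·4^2 + 3·4 + 3 (base 4). Lift 5: 468. −1: 467.
[3] 467 ≡ 3·5^3 + 3·5^2 + 3·5 + 2 (base 5). Lift 6: 776. −1: 775.
[4] 775 ≡ 3·6^3 + 3·6^2 + 3·6 + 1 (base 6). Lift 7: 1198. −1: 1197.
[5] 1197 ≡ 3·7^3 + 3·7^2 + 3·7 (base 7). Lift 8: 1752. −1: 1751.
[6] 1751 ≡ 3·8^3 + 3·8^2 + 2·8 + 7 (base 8). Lift 9: 2455. −1: 2454.
[7] 2454 ≡ 3·9^3 + 3·9^2 + 2·9 + 6 (base 9). Lift 10: 3326. −1: 3325.

3·9^3 + 3·9^2 + 2·9 + 6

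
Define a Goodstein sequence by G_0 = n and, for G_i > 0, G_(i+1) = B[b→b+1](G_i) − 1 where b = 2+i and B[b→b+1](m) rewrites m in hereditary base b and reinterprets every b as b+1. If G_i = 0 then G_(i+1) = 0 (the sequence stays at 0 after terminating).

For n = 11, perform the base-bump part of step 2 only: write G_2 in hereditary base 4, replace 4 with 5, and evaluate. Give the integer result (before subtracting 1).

15628

G_0 = 11. HB_2(11) = 2^(2 + 1) + 2 + 1. Bump = 85. G_1 = 84.
G_1 = 84. HB_3(84) = 3^(3 + 1) + 3. Bump = 1028. G_2 = 1027.
G_2 = 1027. HB_4(1027) = 4^(4 + 1) + 3. Bump = 15628. G_3 = 15627.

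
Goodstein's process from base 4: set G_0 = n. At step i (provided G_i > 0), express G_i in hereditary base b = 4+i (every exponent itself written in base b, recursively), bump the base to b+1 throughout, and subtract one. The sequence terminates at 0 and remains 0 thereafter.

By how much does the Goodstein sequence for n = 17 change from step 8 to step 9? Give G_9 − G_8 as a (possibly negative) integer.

3

step 0: 17 = 4^2 + 1; sub 5 for 4: 5^2 + 1; = 26; G_1 = 26−1 = 25
step 1: 25 = 5^2; sub 6 for 5: 6^2; = 36; G_2 = 36−1 = 35
step 2: 35 = 5·6 + 5; sub 7 for 6: 5·7 + 5; = 40; G_3 = 40−1 = 39
step 3: 39 = 5·7 + 4; sub 8 for 7: 5·8 + 4; = 44; G_4 = 44−1 = 43
step 4: 43 = 5·8 + 3; sub 9 for 8: 5·9 + 3; = 48; G_5 = 48−1 = 47
step 5: 47 = 5·9 + 2; sub 10 for 9: 5·10 + 2; = 52; G_6 = 52−1 = 51
step 6: 51 = 5·10 + 1; sub 11 for 10: 5·11 + 1; = 56; G_7 = 56−1 = 55
step 7: 55 = 5·11; sub 12 for 11: 5·12; = 60; G_8 = 60−1 = 59
step 8: 59 = 4·12 + 11; sub 13 for 12: 4·13 + 11; = 63; G_9 = 63−1 = 62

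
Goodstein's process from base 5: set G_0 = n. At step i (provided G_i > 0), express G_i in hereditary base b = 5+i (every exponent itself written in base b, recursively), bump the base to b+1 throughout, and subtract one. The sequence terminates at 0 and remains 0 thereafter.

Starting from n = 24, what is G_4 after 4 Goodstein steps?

36

step 0: 24 = 4·5 + 4; sub 6 for 5: 4·6 + 4; = 28; G_1 = 28−1 = 27
step 1: 27 = 4·6 + 3; sub 7 for 6: 4·7 + 3; = 31; G_2 = 31−1 = 30
step 2: 30 = 4·7 + 2; sub 8 for 7: 4·8 + 2; = 34; G_3 = 34−1 = 33
step 3: 33 = 4·8 + 1; sub 9 for 8: 4·9 + 1; = 37; G_4 = 37−1 = 36
step 4: 36 = 4·9; sub 10 for 9: 4·10; = 40; G_5 = 40−1 = 39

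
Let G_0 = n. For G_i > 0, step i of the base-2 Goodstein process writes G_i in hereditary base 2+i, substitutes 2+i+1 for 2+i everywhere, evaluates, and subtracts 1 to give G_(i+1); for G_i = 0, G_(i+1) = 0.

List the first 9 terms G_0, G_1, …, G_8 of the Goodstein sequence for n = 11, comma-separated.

i=0: 11 = 2^(2 + 1) + 2 + 1 (b=2); 2→3: 3^(3 + 1) + 3 + 1 = 85; 85−1 = 84
i=1: 84 = 3^(3 + 1) + 3 (b=3); 3→4: 4^(4 + 1) + 4 = 1028; 1028−1 = 1027
i=2: 1027 = 4^(4 + 1) + 3 (b=4); 4→5: 5^(5 + 1) + 3 = 15628; 15628−1 = 15627
i=3: 15627 = 5^(5 + 1) + 2 (b=5); 5→6: 6^(6 + 1) + 2 = 279938; 279938−1 = 279937
i=4: 279937 = 6^(6 + 1) + 1 (b=6); 6→7: 7^(7 + 1) + 1 = 5764802; 5764802−1 = 5764801
i=5: 5764801 = 7^(7 + 1) (b=7); 7→8: 8^(8 + 1) = 134217728; 134217728−1 = 134217727
i=6: 134217727 = 7·8^8 + 7·8^7 + 7·8^6 + 7·8^5 + 7·8^4 + 7·8^3 + 7·8^2 + 7·8 + 7 (b=8); 8→9: 7·9^9 + 7·9^7 + 7·9^6 + 7·9^5 + 7·9^4 + 7·9^3 + 7·9^2 + 7·9 + 7 = 2749609303; 2749609303−1 = 2749609302
i=7: 2749609302 = 7·9^9 + 7·9^7 + 7·9^6 + 7·9^5 + 7·9^4 + 7·9^3 + 7·9^2 + 7·9 + 6 (b=9); 9→10: 7·10^10 + 7·10^7 + 7·10^6 + 7·10^5 + 7·10^4 + 7·10^3 + 7·10^2 + 7·10 + 6 = 70077777776; 70077777776−1 = 70077777775

11, 84, 1027, 15627, 279937, 5764801, 134217727, 2749609302, 70077777775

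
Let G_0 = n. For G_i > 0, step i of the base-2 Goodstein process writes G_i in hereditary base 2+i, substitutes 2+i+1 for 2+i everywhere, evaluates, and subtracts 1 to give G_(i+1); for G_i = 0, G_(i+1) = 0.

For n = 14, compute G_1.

110

G_0 = 14. HB_2(14) = 2^(2 + 1) + 2^2 + 2. Bump = 111. G_1 = 110.
G_1 = 110. HB_3(110) = 3^(3 + 1) + 3^3 + 2. Bump = 1282. G_2 = 1281.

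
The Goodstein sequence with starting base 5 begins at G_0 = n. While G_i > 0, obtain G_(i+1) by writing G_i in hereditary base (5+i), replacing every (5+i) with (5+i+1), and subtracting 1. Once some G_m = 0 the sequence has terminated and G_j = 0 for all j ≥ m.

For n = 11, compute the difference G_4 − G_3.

0

11 —HB5→ 2·5 + 1 —bump→ 2·6 + 1 = 13 —(−1)→ 12
12 —HB6→ 2·6 —bump→ 2·7 = 14 —(−1)→ 13
13 —HB7→ 7 + 6 —bump→ 8 + 6 = 14 —(−1)→ 13
13 —HB8→ 8 + 5 —bump→ 9 + 5 = 14 —(−1)→ 13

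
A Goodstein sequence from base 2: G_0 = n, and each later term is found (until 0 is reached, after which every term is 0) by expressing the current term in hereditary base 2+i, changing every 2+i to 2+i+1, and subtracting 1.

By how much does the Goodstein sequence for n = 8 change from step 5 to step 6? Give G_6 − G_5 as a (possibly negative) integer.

step 0: 8 = 2^(2 + 1); sub 3 for 2: 3^(3 + 1); = 81; G_1 = 81−1 = 80
step 1: 80 = 2·3^3 + 2·3^2 + 2·3 + 2; sub 4 for 3: 2·4^4 + 2·4^2 + 2·4 + 2; = 554; G_2 = 554−1 = 553
step 2: 553 = 2·4^4 + 2·4^2 + 2·4 + 1; sub 5 for 4: 2·5^5 + 2·5^2 + 2·5 + 1; = 6311; G_3 = 6311−1 = 6310
step 3: 6310 = 2·5^5 + 2·5^2 + 2·5; sub 6 for 5: 2·6^6 + 2·6^2 + 2·6; = 93396; G_4 = 93396−1 = 93395
step 4: 93395 = 2·6^6 + 2·6^2 + 6 + 5; sub 7 for 6: 2·7^7 + 2·7^2 + 7 + 5; = 1647196; G_5 = 1647196−1 = 1647195
step 5: 1647195 = 2·7^7 + 2·7^2 + 7 + 4; sub 8 for 7: 2·8^8 + 2·8^2 + 8 + 4; = 33554572; G_6 = 33554572−1 = 33554571

31907376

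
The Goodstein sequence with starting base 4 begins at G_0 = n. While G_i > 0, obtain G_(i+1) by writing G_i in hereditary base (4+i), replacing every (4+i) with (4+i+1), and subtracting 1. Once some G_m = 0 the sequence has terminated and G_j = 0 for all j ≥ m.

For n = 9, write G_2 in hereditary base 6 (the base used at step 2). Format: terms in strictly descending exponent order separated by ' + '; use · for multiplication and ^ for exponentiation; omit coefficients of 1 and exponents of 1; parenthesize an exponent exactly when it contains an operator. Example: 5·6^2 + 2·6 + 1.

6 + 5

[0] 9 ≡ 2·4 + 1 (base 4). Lift 5: 11. −1: 10.
[1] 10 ≡ 2·5 (base 5). Lift 6: 12. −1: 11.
[2] 11 ≡ 6 + 5 (base 6). Lift 7: 12. −1: 11.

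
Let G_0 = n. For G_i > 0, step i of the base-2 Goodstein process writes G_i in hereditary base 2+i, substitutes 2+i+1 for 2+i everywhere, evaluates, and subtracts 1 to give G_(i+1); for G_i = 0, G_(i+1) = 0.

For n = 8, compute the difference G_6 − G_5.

31907376

8 —HB2→ 2^(2 + 1) —bump→ 3^(3 + 1) = 81 —(−1)→ 80
80 —HB3→ 2·3^3 + 2·3^2 + 2·3 + 2 —bump→ 2·4^4 + 2·4^2 + 2·4 + 2 = 554 —(−1)→ 553
553 —HB4→ 2·4^4 + 2·4^2 + 2·4 + 1 —bump→ 2·5^5 + 2·5^2 + 2·5 + 1 = 6311 —(−1)→ 6310
6310 —HB5→ 2·5^5 + 2·5^2 + 2·5 —bump→ 2·6^6 + 2·6^2 + 2·6 = 93396 —(−1)→ 93395
93395 —HB6→ 2·6^6 + 2·6^2 + 6 + 5 —bump→ 2·7^7 + 2·7^2 + 7 + 5 = 1647196 —(−1)→ 1647195
1647195 —HB7→ 2·7^7 + 2·7^2 + 7 + 4 —bump→ 2·8^8 + 2·8^2 + 8 + 4 = 33554572 —(−1)→ 33554571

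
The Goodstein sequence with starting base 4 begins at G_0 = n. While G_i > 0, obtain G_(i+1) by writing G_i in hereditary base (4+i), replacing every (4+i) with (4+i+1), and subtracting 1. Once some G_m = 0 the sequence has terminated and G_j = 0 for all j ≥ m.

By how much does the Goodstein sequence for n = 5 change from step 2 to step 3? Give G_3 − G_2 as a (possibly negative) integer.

-1

[0] 5 ≡ 4 + 1 (base 4). Lift 5: 6. −1: 5.
[1] 5 ≡ 5 (base 5). Lift 6: 6. −1: 5.
[2] 5 ≡ 5 (base 6). Lift 7: 5. −1: 4.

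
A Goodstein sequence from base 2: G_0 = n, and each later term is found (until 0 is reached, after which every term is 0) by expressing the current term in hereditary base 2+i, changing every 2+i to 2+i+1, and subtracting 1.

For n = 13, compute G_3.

G_0=13  [base 2] 2^(2 + 1) + 2^2 + 1  →[2↦3]→  3^(3 + 1) + 3^3 + 1 = 109  −1 ⇒ G_1=108
G_1=108  [base 3] 3^(3 + 1) + 3^3  →[3↦4]→  4^(4 + 1) + 4^4 = 1280  −1 ⇒ G_2=1279
G_2=1279  [base 4] 4^(4 + 1) + 3·4^3 + 3·4^2 + 3·4 + 3  →[4↦5]→  5^(5 + 1) + 3·5^3 + 3·5^2 + 3·5 + 3 = 16093  −1 ⇒ G_3=16092

16092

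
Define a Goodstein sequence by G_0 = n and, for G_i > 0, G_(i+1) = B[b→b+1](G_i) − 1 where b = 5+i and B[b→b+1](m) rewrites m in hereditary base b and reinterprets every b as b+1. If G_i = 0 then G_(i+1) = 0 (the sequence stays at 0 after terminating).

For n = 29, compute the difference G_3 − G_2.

14

29 —HB5→ 5^2 + 4 —bump→ 6^2 + 4 = 40 —(−1)→ 39
39 —HB6→ 6^2 + 3 —bump→ 7^2 + 3 = 52 —(−1)→ 51
51 —HB7→ 7^2 + 2 —bump→ 8^2 + 2 = 66 —(−1)→ 65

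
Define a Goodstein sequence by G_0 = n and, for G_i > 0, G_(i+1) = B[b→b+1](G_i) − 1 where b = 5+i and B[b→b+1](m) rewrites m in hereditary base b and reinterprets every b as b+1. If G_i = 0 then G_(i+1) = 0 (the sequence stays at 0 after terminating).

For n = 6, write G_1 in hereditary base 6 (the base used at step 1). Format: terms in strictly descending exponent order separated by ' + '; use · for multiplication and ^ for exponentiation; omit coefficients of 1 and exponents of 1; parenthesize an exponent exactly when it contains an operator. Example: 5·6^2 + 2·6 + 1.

(0) 6|_5 = 5 + 1 ↦ 6 + 1|_6 = 7 ⇒ 6
(1) 6|_6 = 6 ↦ 7|_7 = 7 ⇒ 6

6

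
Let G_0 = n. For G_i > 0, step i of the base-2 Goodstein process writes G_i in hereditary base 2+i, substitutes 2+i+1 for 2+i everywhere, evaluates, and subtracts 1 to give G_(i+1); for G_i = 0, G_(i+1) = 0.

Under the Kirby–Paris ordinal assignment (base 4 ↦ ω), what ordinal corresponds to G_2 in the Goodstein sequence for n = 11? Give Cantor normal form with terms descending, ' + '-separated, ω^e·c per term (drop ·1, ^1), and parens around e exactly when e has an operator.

ω^(ω + 1) + 3

[0] 11 ≡ 2^(2 + 1) + 2 + 1 (base 2). Lift 3: 85. −1: 84.
[1] 84 ≡ 3^(3 + 1) + 3 (base 3). Lift 4: 1028. −1: 1027.
[2] 1027 ≡ 4^(4 + 1) + 3 (base 4). Lift 5: 15628. −1: 15627.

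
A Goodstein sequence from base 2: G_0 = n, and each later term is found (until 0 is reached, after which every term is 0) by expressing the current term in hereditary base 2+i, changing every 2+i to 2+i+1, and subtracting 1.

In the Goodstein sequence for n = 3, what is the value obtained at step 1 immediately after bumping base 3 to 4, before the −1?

4

[0] 3 ≡ 2 + 1 (base 2). Lift 3: 4. −1: 3.
[1] 3 ≡ 3 (base 3). Lift 4: 4. −1: 3.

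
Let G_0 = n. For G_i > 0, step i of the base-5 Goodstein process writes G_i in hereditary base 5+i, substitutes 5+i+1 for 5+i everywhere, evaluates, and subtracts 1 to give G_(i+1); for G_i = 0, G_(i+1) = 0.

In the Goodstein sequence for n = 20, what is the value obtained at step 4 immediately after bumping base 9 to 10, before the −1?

32

base 5: 20 = 4·5; at 6: 4·6 = 24; next = 23
base 6: 23 = 3·6 + 5; at 7: 3·7 + 5 = 26; next = 25
base 7: 25 = 3·7 + 4; at 8: 3·8 + 4 = 28; next = 27
base 8: 27 = 3·8 + 3; at 9: 3·9 + 3 = 30; next = 29
base 9: 29 = 3·9 + 2; at 10: 3·10 + 2 = 32; next = 31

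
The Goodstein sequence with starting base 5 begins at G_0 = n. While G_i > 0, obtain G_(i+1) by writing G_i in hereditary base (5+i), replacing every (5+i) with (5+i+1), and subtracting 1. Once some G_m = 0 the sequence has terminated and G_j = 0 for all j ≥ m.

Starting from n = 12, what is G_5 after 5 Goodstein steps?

15

step 0: 12 = 2·5 + 2; sub 6 for 5: 2·6 + 2; = 14; G_1 = 14−1 = 13
step 1: 13 = 2·6 + 1; sub 7 for 6: 2·7 + 1; = 15; G_2 = 15−1 = 14
step 2: 14 = 2·7; sub 8 for 7: 2·8; = 16; G_3 = 16−1 = 15
step 3: 15 = 8 + 7; sub 9 for 8: 9 + 7; = 16; G_4 = 16−1 = 15
step 4: 15 = 9 + 6; sub 10 for 9: 10 + 6; = 16; G_5 = 16−1 = 15
step 5: 15 = 10 + 5; sub 11 for 10: 11 + 5; = 16; G_6 = 16−1 = 15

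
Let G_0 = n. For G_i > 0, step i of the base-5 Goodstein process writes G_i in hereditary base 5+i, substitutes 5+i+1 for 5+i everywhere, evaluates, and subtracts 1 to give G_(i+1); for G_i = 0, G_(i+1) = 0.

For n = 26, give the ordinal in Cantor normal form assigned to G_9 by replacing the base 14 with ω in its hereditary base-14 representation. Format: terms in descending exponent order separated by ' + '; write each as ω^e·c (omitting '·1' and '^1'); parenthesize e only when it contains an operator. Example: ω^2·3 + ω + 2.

ω·5 + 13

step 0: 26 = 5^2 + 1; sub 6 for 5: 6^2 + 1; = 37; G_1 = 37−1 = 36
step 1: 36 = 6^2; sub 7 for 6: 7^2; = 49; G_2 = 49−1 = 48
step 2: 48 = 6·7 + 6; sub 8 for 7: 6·8 + 6; = 54; G_3 = 54−1 = 53
step 3: 53 = 6·8 + 5; sub 9 for 8: 6·9 + 5; = 59; G_4 = 59−1 = 58
step 4: 58 = 6·9 + 4; sub 10 for 9: 6·10 + 4; = 64; G_5 = 64−1 = 63
step 5: 63 = 6·10 + 3; sub 11 for 10: 6·11 + 3; = 69; G_6 = 69−1 = 68
step 6: 68 = 6·11 + 2; sub 12 for 11: 6·12 + 2; = 74; G_7 = 74−1 = 73
step 7: 73 = 6·12 + 1; sub 13 for 12: 6·13 + 1; = 79; G_8 = 79−1 = 78
step 8: 78 = 6·13; sub 14 for 13: 6·14; = 84; G_9 = 84−1 = 83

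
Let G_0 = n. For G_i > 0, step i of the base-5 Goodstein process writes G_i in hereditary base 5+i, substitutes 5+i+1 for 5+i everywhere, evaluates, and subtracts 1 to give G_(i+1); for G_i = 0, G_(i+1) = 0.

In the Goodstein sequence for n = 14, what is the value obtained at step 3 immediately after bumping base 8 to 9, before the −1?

base 5: 14 = 2·5 + 4; at 6: 2·6 + 4 = 16; next = 15
base 6: 15 = 2·6 + 3; at 7: 2·7 + 3 = 17; next = 16
base 7: 16 = 2·7 + 2; at 8: 2·8 + 2 = 18; next = 17
base 8: 17 = 2·8 + 1; at 9: 2·9 + 1 = 19; next = 18

19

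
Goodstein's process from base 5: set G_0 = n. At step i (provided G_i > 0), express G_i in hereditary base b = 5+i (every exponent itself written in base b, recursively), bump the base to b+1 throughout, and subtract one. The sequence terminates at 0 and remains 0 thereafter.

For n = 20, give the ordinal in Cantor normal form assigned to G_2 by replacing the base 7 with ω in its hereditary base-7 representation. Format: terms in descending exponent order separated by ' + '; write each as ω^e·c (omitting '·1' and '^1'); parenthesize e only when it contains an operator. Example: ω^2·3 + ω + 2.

step 0: 20 = 4·5; sub 6 for 5: 4·6; = 24; G_1 = 24−1 = 23
step 1: 23 = 3·6 + 5; sub 7 for 6: 3·7 + 5; = 26; G_2 = 26−1 = 25
step 2: 25 = 3·7 + 4; sub 8 for 7: 3·8 + 4; = 28; G_3 = 28−1 = 27

ω·3 + 4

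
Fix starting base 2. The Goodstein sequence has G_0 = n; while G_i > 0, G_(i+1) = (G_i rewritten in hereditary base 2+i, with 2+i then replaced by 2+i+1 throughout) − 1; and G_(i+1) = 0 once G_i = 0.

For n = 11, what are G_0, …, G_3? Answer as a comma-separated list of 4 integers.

11, 84, 1027, 15627

(0) 11|_2 = 2^(2 + 1) + 2 + 1 ↦ 3^(3 + 1) + 3 + 1|_3 = 85 ⇒ 84
(1) 84|_3 = 3^(3 + 1) + 3 ↦ 4^(4 + 1) + 4|_4 = 1028 ⇒ 1027
(2) 1027|_4 = 4^(4 + 1) + 3 ↦ 5^(5 + 1) + 3|_5 = 15628 ⇒ 15627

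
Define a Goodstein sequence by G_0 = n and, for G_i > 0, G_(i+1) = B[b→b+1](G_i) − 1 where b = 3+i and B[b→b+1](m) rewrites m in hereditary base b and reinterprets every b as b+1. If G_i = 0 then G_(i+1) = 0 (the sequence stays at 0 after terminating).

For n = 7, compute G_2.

i=0: 7 = 2·3 + 1 (b=3); 3→4: 2·4 + 1 = 9; 9−1 = 8
i=1: 8 = 2·4 (b=4); 4→5: 2·5 = 10; 10−1 = 9
i=2: 9 = 5 + 4 (b=5); 5→6: 6 + 4 = 10; 10−1 = 9

9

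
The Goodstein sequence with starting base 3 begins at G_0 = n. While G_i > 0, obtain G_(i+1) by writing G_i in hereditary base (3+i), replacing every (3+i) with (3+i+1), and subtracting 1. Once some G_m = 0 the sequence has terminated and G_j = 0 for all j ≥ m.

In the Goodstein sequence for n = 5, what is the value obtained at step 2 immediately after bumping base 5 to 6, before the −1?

i=0: 5 = 3 + 2 (b=3); 3→4: 4 + 2 = 6; 6−1 = 5
i=1: 5 = 4 + 1 (b=4); 4→5: 5 + 1 = 6; 6−1 = 5
i=2: 5 = 5 (b=5); 5→6: 6 = 6; 6−1 = 5

6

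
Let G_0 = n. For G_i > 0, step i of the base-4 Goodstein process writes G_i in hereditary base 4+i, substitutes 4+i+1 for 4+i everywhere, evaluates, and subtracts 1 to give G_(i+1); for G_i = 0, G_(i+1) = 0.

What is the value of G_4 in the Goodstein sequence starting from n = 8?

(0) 8|_4 = 2·4 ↦ 2·5|_5 = 10 ⇒ 9
(1) 9|_5 = 5 + 4 ↦ 6 + 4|_6 = 10 ⇒ 9
(2) 9|_6 = 6 + 3 ↦ 7 + 3|_7 = 10 ⇒ 9
(3) 9|_7 = 7 + 2 ↦ 8 + 2|_8 = 10 ⇒ 9
(4) 9|_8 = 8 + 1 ↦ 9 + 1|_9 = 10 ⇒ 9

9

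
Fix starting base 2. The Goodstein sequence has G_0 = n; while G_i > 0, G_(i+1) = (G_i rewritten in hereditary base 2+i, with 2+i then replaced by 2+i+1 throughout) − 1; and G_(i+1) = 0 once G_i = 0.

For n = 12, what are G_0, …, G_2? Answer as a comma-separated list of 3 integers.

G_0=12  [base 2] 2^(2 + 1) + 2^2  →[2↦3]→  3^(3 + 1) + 3^3 = 108  −1 ⇒ G_1=107
G_1=107  [base 3] 3^(3 + 1) + 2·3^2 + 2·3 + 2  →[3↦4]→  4^(4 + 1) + 2·4^2 + 2·4 + 2 = 1066  −1 ⇒ G_2=1065

12, 107, 1065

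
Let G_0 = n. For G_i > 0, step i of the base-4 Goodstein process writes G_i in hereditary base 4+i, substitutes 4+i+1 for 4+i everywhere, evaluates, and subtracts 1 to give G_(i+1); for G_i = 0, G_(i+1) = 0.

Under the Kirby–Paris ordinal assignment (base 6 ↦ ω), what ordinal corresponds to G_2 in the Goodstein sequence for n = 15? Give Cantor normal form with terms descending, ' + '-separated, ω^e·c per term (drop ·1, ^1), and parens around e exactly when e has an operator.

(0) 15|_4 = 3·4 + 3 ↦ 3·5 + 3|_5 = 18 ⇒ 17
(1) 17|_5 = 3·5 + 2 ↦ 3·6 + 2|_6 = 20 ⇒ 19

ω·3 + 1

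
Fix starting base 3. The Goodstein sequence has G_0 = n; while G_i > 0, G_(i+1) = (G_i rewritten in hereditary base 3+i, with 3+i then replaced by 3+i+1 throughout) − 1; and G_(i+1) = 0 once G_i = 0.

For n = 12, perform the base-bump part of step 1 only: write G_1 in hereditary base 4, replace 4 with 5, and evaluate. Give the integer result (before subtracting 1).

12 —HB3→ 3^2 + 3 —bump→ 4^2 + 4 = 20 —(−1)→ 19
19 —HB4→ 4^2 + 3 —bump→ 5^2 + 3 = 28 —(−1)→ 27

28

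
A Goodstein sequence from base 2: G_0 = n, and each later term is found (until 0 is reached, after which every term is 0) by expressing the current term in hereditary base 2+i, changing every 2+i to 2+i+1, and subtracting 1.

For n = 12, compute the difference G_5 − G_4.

5484891

i=0: 12 = 2^(2 + 1) + 2^2 (b=2); 2→3: 3^(3 + 1) + 3^3 = 108; 108−1 = 107
i=1: 107 = 3^(3 + 1) + 2·3^2 + 2·3 + 2 (b=3); 3→4: 4^(4 + 1) + 2·4^2 + 2·4 + 2 = 1066; 1066−1 = 1065
i=2: 1065 = 4^(4 + 1) + 2·4^2 + 2·4 + 1 (b=4); 4→5: 5^(5 + 1) + 2·5^2 + 2·5 + 1 = 15686; 15686−1 = 15685
i=3: 15685 = 5^(5 + 1) + 2·5^2 + 2·5 (b=5); 5→6: 6^(6 + 1) + 2·6^2 + 2·6 = 280020; 280020−1 = 280019
i=4: 280019 = 6^(6 + 1) + 2·6^2 + 6 + 5 (b=6); 6→7: 7^(7 + 1) + 2·7^2 + 7 + 5 = 5764911; 5764911−1 = 5764910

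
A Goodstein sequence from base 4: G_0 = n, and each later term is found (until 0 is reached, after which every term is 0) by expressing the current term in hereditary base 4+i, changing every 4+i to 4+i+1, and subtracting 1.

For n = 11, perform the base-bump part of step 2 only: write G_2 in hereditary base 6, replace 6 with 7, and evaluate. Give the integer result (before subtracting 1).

(0) 11|_4 = 2·4 + 3 ↦ 2·5 + 3|_5 = 13 ⇒ 12
(1) 12|_5 = 2·5 + 2 ↦ 2·6 + 2|_6 = 14 ⇒ 13
(2) 13|_6 = 2·6 + 1 ↦ 2·7 + 1|_7 = 15 ⇒ 14

15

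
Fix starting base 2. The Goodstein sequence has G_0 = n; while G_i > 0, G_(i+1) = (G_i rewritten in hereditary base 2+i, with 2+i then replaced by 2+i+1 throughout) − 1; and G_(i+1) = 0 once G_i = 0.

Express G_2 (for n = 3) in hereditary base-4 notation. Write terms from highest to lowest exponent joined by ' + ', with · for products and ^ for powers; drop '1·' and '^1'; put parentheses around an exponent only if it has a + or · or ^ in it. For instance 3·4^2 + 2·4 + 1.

base 2: 3 = 2 + 1; at 3: 3 + 1 = 4; next = 3
base 3: 3 = 3; at 4: 4 = 4; next = 3

3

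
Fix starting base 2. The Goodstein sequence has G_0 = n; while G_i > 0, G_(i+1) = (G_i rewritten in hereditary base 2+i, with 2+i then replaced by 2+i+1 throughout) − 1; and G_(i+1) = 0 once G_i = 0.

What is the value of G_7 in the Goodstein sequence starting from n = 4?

base 2: 4 = 2^2; at 3: 3^3 = 27; next = 26
base 3: 26 = 2·3^2 + 2·3 + 2; at 4: 2·4^2 + 2·4 + 2 = 42; next = 41
base 4: 41 = 2·4^2 + 2·4 + 1; at 5: 2·5^2 + 2·5 + 1 = 61; next = 60
base 5: 60 = 2·5^2 + 2·5; at 6: 2·6^2 + 2·6 = 84; next = 83
base 6: 83 = 2·6^2 + 6 + 5; at 7: 2·7^2 + 7 + 5 = 110; next = 109
base 7: 109 = 2·7^2 + 7 + 4; at 8: 2·8^2 + 8 + 4 = 140; next = 139
base 8: 139 = 2·8^2 + 8 + 3; at 9: 2·9^2 + 9 + 3 = 174; next = 173
base 9: 173 = 2·9^2 + 9 + 2; at 10: 2·10^2 + 10 + 2 = 212; next = 211

173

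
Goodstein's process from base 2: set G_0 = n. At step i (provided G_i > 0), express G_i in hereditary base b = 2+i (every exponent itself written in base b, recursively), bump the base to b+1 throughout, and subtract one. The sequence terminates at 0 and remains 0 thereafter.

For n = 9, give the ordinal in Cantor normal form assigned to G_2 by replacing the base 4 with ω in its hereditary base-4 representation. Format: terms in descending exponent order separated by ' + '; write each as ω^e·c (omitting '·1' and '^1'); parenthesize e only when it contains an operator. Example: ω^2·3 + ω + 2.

G_0=9  [base 2] 2^(2 + 1) + 1  →[2↦3]→  3^(3 + 1) + 1 = 82  −1 ⇒ G_1=81
G_1=81  [base 3] 3^(3 + 1)  →[3↦4]→  4^(4 + 1) = 1024  −1 ⇒ G_2=1023

ω^ω·3 + ω^3·3 + ω^2·3 + ω·3 + 3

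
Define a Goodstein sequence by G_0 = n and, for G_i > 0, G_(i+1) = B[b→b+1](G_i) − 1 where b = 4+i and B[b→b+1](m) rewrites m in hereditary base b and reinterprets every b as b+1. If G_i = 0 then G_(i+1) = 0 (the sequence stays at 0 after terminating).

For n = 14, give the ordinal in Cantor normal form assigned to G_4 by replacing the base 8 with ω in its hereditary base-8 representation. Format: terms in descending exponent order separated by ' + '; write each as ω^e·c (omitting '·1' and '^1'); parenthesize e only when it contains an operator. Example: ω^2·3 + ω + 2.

ω·2 + 5

(0) 14|_4 = 3·4 + 2 ↦ 3·5 + 2|_5 = 17 ⇒ 16
(1) 16|_5 = 3·5 + 1 ↦ 3·6 + 1|_6 = 19 ⇒ 18
(2) 18|_6 = 3·6 ↦ 3·7|_7 = 21 ⇒ 20
(3) 20|_7 = 2·7 + 6 ↦ 2·8 + 6|_8 = 22 ⇒ 21
(4) 21|_8 = 2·8 + 5 ↦ 2·9 + 5|_9 = 23 ⇒ 22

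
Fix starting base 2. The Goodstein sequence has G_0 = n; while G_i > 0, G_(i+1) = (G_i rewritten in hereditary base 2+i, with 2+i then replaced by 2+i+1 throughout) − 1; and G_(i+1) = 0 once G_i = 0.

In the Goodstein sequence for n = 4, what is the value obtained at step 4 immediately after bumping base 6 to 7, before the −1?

step 0: 4 = 2^2; sub 3 for 2: 3^3; = 27; G_1 = 27−1 = 26
step 1: 26 = 2·3^2 + 2·3 + 2; sub 4 for 3: 2·4^2 + 2·4 + 2; = 42; G_2 = 42−1 = 41
step 2: 41 = 2·4^2 + 2·4 + 1; sub 5 for 4: 2·5^2 + 2·5 + 1; = 61; G_3 = 61−1 = 60
step 3: 60 = 2·5^2 + 2·5; sub 6 for 5: 2·6^2 + 2·6; = 84; G_4 = 84−1 = 83
step 4: 83 = 2·6^2 + 6 + 5; sub 7 for 6: 2·7^2 + 7 + 5; = 110; G_5 = 110−1 = 109

110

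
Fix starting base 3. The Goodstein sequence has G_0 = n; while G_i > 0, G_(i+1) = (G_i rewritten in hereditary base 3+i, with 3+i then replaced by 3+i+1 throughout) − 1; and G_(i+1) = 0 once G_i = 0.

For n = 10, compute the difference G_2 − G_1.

[0] 10 ≡ 3^2 + 1 (base 3). Lift 4: 17. −1: 16.
[1] 16 ≡ 4^2 (base 4). Lift 5: 25. −1: 24.

8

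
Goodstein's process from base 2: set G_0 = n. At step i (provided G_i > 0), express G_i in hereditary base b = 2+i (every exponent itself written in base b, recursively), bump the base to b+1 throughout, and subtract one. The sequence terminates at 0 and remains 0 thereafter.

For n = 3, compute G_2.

i=0: 3 = 2 + 1 (b=2); 2→3: 3 + 1 = 4; 4−1 = 3
i=1: 3 = 3 (b=3); 3→4: 4 = 4; 4−1 = 3
i=2: 3 = 3 (b=4); 4→5: 3 = 3; 3−1 = 2

3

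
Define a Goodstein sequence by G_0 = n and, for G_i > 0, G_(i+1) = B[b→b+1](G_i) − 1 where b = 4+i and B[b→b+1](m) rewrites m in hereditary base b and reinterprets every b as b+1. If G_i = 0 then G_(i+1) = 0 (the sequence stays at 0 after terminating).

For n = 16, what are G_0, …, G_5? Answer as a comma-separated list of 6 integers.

i=0: 16 = 4^2 (b=4); 4→5: 5^2 = 25; 25−1 = 24
i=1: 24 = 4·5 + 4 (b=5); 5→6: 4·6 + 4 = 28; 28−1 = 27
i=2: 27 = 4·6 + 3 (b=6); 6→7: 4·7 + 3 = 31; 31−1 = 30
i=3: 30 = 4·7 + 2 (b=7); 7→8: 4·8 + 2 = 34; 34−1 = 33
i=4: 33 = 4·8 + 1 (b=8); 8→9: 4·9 + 1 = 37; 37−1 = 36

16, 24, 27, 30, 33, 36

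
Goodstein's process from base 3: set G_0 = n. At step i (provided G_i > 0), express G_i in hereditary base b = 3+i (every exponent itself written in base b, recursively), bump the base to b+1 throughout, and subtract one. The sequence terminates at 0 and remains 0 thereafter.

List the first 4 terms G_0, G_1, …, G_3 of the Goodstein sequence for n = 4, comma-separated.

4, 4, 4, 3

i=0: 4 = 3 + 1 (b=3); 3→4: 4 + 1 = 5; 5−1 = 4
i=1: 4 = 4 (b=4); 4→5: 5 = 5; 5−1 = 4
i=2: 4 = 4 (b=5); 5→6: 4 = 4; 4−1 = 3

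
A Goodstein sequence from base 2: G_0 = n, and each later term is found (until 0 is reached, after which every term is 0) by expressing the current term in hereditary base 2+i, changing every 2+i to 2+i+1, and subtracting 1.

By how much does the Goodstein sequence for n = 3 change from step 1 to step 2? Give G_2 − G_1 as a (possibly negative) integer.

0

3 —HB2→ 2 + 1 —bump→ 3 + 1 = 4 —(−1)→ 3
3 —HB3→ 3 —bump→ 4 = 4 —(−1)→ 3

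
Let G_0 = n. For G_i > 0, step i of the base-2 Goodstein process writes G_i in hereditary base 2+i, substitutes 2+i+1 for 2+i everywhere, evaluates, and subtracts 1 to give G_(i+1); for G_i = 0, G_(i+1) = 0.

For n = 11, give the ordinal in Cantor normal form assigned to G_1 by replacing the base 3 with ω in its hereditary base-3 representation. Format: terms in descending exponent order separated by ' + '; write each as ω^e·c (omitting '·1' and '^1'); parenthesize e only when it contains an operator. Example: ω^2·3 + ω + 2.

(0) 11|_2 = 2^(2 + 1) + 2 + 1 ↦ 3^(3 + 1) + 3 + 1|_3 = 85 ⇒ 84
(1) 84|_3 = 3^(3 + 1) + 3 ↦ 4^(4 + 1) + 4|_4 = 1028 ⇒ 1027

ω^(ω + 1) + ω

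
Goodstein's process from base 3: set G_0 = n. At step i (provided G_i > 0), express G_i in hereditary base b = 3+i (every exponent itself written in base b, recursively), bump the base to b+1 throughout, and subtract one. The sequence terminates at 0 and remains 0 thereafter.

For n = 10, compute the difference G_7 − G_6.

3

i=0: 10 = 3^2 + 1 (b=3); 3→4: 4^2 + 1 = 17; 17−1 = 16
i=1: 16 = 4^2 (b=4); 4→5: 5^2 = 25; 25−1 = 24
i=2: 24 = 4·5 + 4 (b=5); 5→6: 4·6 + 4 = 28; 28−1 = 27
i=3: 27 = 4·6 + 3 (b=6); 6→7: 4·7 + 3 = 31; 31−1 = 30
i=4: 30 = 4·7 + 2 (b=7); 7→8: 4·8 + 2 = 34; 34−1 = 33
i=5: 33 = 4·8 + 1 (b=8); 8→9: 4·9 + 1 = 37; 37−1 = 36
i=6: 36 = 4·9 (b=9); 9→10: 4·10 = 40; 40−1 = 39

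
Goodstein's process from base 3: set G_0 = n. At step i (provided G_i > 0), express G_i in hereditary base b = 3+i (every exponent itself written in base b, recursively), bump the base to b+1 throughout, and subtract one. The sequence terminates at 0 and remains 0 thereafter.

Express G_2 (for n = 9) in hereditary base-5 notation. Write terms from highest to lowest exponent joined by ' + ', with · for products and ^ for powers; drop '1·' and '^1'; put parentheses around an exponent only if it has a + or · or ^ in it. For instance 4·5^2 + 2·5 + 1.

step 0: 9 = 3^2; sub 4 for 3: 4^2; = 16; G_1 = 16−1 = 15
step 1: 15 = 3·4 + 3; sub 5 for 4: 3·5 + 3; = 18; G_2 = 18−1 = 17
step 2: 17 = 3·5 + 2; sub 6 for 5: 3·6 + 2; = 20; G_3 = 20−1 = 19

3·5 + 2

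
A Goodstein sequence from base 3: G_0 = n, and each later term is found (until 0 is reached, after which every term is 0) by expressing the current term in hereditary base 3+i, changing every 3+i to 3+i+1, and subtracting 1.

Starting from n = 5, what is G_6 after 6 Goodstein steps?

[0] 5 ≡ 3 + 2 (base 3). Lift 4: 6. −1: 5.
[1] 5 ≡ 4 + 1 (base 4). Lift 5: 6. −1: 5.
[2] 5 ≡ 5 (base 5). Lift 6: 6. −1: 5.
[3] 5 ≡ 5 (base 6). Lift 7: 5. −1: 4.
[4] 4 ≡ 4 (base 7). Lift 8: 4. −1: 3.
[5] 3 ≡ 3 (base 8). Lift 9: 3. −1: 2.
[6] 2 ≡ 2 (base 9). Lift 10: 2. −1: 1.

2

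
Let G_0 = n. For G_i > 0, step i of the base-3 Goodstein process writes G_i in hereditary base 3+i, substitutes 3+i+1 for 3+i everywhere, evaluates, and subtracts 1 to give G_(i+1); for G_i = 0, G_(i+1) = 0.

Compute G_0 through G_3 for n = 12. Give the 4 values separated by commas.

12 —HB3→ 3^2 + 3 —bump→ 4^2 + 4 = 20 —(−1)→ 19
19 —HB4→ 4^2 + 3 —bump→ 5^2 + 3 = 28 —(−1)→ 27
27 —HB5→ 5^2 + 2 —bump→ 6^2 + 2 = 38 —(−1)→ 37

12, 19, 27, 37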